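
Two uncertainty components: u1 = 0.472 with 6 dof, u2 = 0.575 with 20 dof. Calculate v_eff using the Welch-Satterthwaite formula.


uc = sqrt(u1^2 + u2^2) = sqrt(0.472^2 + 0.575^2) = 0.74391465
v_eff = uc^4 / (u1^4/v1 + u2^4/v2)
= 0.74391465^4 / (0.472^4/6 + 0.575^4/20)
= 0.30626153 / 0.013737763
v_eff = 22.2934

22.2934


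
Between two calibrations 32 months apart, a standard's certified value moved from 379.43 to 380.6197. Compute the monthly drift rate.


rate = (v2 - v1) / months
= (380.6197 - 379.43) / 32
= 1.1897 / 32
= 0.0372

0.0372


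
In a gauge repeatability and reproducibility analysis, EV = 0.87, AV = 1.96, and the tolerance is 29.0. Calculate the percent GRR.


GRR = sqrt(EV^2 + AV^2) = sqrt(0.87^2 + 1.96^2) = 2.1444113
%GRR = GRR / tol * 100 = 2.1444113 / 29.0 * 100
%GRR = 7.3945

7.3945


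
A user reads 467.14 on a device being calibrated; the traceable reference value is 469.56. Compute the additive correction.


Correction = standard - reading
= 469.56 - 467.14
= 2.4200

2.4200


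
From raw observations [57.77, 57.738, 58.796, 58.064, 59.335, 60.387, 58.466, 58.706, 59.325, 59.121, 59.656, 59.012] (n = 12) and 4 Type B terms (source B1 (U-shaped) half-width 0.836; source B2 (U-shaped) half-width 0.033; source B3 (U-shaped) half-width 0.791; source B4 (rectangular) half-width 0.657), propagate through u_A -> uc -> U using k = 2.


mean = (57.77 + 57.738 + 58.796 + 58.064 + 59.335 + 60.387 + 58.466 + 58.706 + 59.325 + 59.121 + 59.656 + 59.012) / 12 = 58.86466667
s = sqrt(sum((x - mean)^2)/(n-1)) = 0.78403424
u_A = s / sqrt(n) = 0.78403424 / sqrt(12) = 0.22633119
u_B1 = 0.836 / sqrt(2) = 0.59114127
u_B2 = 0.033 / sqrt(2) = 0.023334524
u_B3 = 0.791 / sqrt(2) = 0.55932146
u_B4 = 0.657 / sqrt(3) = 0.37931913
uc = sqrt(0.22633119^2 + 0.59114127^2 + 0.023334524^2 + 0.55932146^2 + 0.37931913^2) = 0.92625148
U = k * uc = 2 * 0.92625148
U = 1.8525

1.8525


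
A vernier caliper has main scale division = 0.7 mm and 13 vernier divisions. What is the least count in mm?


LC = MSD / n_div
= 0.7 / 13
= 0.0538

0.0538


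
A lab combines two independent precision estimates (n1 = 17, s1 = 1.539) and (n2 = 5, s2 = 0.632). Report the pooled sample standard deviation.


s_p = sqrt(((n1-1)*s1^2 + (n2-1)*s2^2) / (n1+n2-2))
numerator = (17-1)*1.539^2 + (5-1)*0.632^2 = 37.896336 + 1.597696 = 39.494032
denominator = 17 + 5 - 2 = 20
s_p^2 = 39.494032 / 20 = 1.9747016
s_p = sqrt(1.9747016) = 1.4052

1.4052


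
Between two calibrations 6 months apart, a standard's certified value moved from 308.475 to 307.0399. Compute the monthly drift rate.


rate = (v2 - v1) / months
= (307.0399 - 308.475) / 6
= -1.4351 / 6
= -0.2392

-0.2392


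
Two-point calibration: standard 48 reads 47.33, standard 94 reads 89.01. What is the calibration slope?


slope = (y2 - y1) / (x2 - x1)
= (89.01 - 47.33) / (94 - 48)
= 41.6800 / 46
= 0.9061

0.9061


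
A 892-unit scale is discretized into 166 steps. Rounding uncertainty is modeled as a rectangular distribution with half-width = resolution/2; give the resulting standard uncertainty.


resolution = range / divisions
resolution = 892 / 166 = 5.373494
u_res = resolution / (2*sqrt(3))
u_res = 5.373494 / 3.4641016
u_res = 1.5512

1.5512


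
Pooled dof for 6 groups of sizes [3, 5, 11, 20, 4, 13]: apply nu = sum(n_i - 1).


nu = sum_i (n_i - 1)
nu = ((3 - 1) + (5 - 1) + (11 - 1) + (20 - 1) + (4 - 1) + (13 - 1))
nu = 2 + 4 + 10 + 19 + 3 + 12
nu = 50

50


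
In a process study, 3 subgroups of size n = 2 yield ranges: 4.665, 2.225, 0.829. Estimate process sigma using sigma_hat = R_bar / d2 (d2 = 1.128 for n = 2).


R_bar = (4.665 + 2.225 + 0.829) / 3
R_bar = 7.719 / 3 = 2.573
sigma_hat = R_bar / d2 = 2.573 / 1.128 = 2.2810

2.2810


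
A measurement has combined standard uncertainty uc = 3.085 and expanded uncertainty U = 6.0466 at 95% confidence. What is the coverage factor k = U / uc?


k = U / uc
k = 6.0466 / 3.085
k = 1.96

1.96


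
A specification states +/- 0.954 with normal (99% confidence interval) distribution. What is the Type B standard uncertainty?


u_B = half_width / 2.576
u_B = 0.954 / 2.576
u_B = 0.3703

0.3703


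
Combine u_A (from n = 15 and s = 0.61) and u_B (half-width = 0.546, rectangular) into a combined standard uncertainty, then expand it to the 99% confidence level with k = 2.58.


u_A = s / sqrt(n) = 0.61 / sqrt(15) = 0.15750132
u_B = half_width / sqrt(3) = 0.546 / sqrt(3) = 0.31523325
uc = sqrt(u_A^2 + u_B^2) = sqrt(0.15750132^2 + 0.31523325^2) = 0.35238994
U = k * uc = 2.58 * 0.35238994
U = 0.9092

0.9092


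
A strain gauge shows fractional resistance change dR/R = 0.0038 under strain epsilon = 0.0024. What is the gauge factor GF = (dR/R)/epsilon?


GF = (dR/R) / epsilon
= 0.0038 / 0.0024
= 1.5833

1.5833


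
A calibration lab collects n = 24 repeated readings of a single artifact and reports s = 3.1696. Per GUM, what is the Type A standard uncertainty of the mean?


u_A = s / sqrt(n)
u_A = 3.1696 / sqrt(24)
u_A = 3.1696 / 4.8989795
u_A = 0.6470

0.6470


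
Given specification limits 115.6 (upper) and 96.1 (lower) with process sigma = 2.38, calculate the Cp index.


Cp = (USL - LSL) / (6 * sigma)
= (115.6 - 96.1) / (6 * 2.38)
= 19.5000 / 14.2800
= 1.3655

1.3655


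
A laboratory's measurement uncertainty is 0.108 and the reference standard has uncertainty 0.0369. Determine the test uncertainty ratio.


TUR = u_lab / u_ref
= 0.108 / 0.0369
= 2.9268

2.9268


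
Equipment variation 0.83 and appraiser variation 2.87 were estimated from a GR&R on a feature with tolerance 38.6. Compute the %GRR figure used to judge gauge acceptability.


GRR = sqrt(EV^2 + AV^2) = sqrt(0.83^2 + 2.87^2) = 2.9876077
%GRR = GRR / tol * 100 = 2.9876077 / 38.6 * 100
%GRR = 7.7399

7.7399


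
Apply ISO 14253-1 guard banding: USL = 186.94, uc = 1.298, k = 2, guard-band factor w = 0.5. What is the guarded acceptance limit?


U = k * uc = 2 * 1.298 = 2.596
guard band g = w * U = 0.5 * 2.596 = 1.298
AL = USL - g = 186.94 - 1.298
AL = 185.6420

185.6420


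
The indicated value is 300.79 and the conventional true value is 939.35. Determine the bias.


Systematic error = measured - true
= 300.79 - 939.35
= -638.5600

-638.5600


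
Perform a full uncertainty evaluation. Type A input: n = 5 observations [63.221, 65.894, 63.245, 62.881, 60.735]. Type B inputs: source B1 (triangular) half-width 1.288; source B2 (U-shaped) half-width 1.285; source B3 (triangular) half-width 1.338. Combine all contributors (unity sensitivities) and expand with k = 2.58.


mean = (63.221 + 65.894 + 63.245 + 62.881 + 60.735) / 5 = 63.1952
s = sqrt(sum((x - mean)^2)/(n-1)) = 1.832892
u_A = s / sqrt(n) = 1.832892 / sqrt(5) = 0.81969422
u_B1 = 1.288 / sqrt(6) = 0.5258238
u_B2 = 1.285 / sqrt(2) = 0.90863221
u_B3 = 1.338 / sqrt(6) = 0.54623621
uc = sqrt(0.81969422^2 + 0.5258238^2 + 0.90863221^2 + 0.54623621^2) = 1.4395749
U = k * uc = 2.58 * 1.4395749
U = 3.7141

3.7141


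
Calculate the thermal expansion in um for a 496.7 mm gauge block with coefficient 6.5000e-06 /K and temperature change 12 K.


dL = L * alpha * dT
= 496.7 * 6.5000e-06 * 12
= 0.0387426 mm
dL_um = 0.0387426 * 1000 = 38.7426 um

38.7426


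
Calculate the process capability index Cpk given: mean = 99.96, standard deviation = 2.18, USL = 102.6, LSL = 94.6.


Cpu = (USL - mean) / (3*sigma) = (102.6 - 99.96) / (3*2.18) = 0.4037
Cpl = (mean - LSL) / (3*sigma) = (99.96 - 94.6) / (3*2.18) = 0.8196
Cpk = min(Cpu, Cpl) = 0.4037

0.4037


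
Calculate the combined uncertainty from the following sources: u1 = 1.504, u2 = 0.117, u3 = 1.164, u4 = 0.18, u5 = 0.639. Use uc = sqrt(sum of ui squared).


uc = sqrt(1.504^2 + 0.117^2 + 1.164^2 + 0.18^2 + 0.639^2)
uc = sqrt(4.071322)
uc = 2.0178

2.0178


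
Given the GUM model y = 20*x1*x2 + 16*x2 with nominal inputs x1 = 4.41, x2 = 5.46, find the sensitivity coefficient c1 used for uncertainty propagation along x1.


y = 20*x1*x2 + 16*x2
dy/dx1 = 20*x2
Evaluate at x2 = 5.46: c1 = 20 * 5.46
c1 = 109.2000

109.2000


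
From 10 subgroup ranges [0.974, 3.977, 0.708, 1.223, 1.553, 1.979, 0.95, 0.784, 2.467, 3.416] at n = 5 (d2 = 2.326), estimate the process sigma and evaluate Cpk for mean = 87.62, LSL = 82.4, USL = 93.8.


R_bar = (0.974 + 3.977 + 0.708 + 1.223 + 1.553 + 1.979 + 0.95 + 0.784 + 2.467 + 3.416) / 10 = 1.8031
sigma = R_bar / d2 = 1.8031 / 2.326 = 0.77519347
Cp = (USL - LSL)/(6*sigma) = (93.8 - 82.4)/(6*0.77519347) = 2.4510
Cpu = (93.8 - 87.62)/(3*0.77519347) = 2.6574
Cpl = (87.62 - 82.4)/(3*0.77519347) = 2.2446
Cpk = min(Cpu, Cpl) = 2.2446

2.2446


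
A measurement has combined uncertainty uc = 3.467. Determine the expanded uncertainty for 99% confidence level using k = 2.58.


U = k * uc
U = 2.58 * 3.467
U = 8.9449

8.9449


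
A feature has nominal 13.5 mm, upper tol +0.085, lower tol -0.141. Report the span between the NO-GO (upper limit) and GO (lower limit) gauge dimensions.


GO = nominal - lower_tol (smallest hole = maximum material condition)
GO = 13.5 - 0.141 = 13.359
NO-GO = nominal + upper_tol (largest hole = least material condition)
NO-GO = 13.5 + 0.085 = 13.585
spread = NO-GO - GO = 13.585 - 13.359 = 0.2260

0.2260


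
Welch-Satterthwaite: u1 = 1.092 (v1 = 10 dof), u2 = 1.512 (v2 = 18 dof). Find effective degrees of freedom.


uc = sqrt(u1^2 + u2^2) = sqrt(1.092^2 + 1.512^2) = 1.8651027
v_eff = uc^4 / (u1^4/v1 + u2^4/v2)
= 1.8651027^4 / (1.092^4/10 + 1.512^4/18)
= 12.100714 / 0.43255562
v_eff = 27.9749

27.9749


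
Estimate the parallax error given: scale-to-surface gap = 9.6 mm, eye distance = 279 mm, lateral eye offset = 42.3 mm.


error = h * offset / d
= 9.6 * 42.3 / 279
= 1.4555

1.4555


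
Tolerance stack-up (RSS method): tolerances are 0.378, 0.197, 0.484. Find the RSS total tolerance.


RSS = sqrt(0.378^2 + 0.197^2 + 0.484^2)
= sqrt(0.415949)
= 0.6449

0.6449


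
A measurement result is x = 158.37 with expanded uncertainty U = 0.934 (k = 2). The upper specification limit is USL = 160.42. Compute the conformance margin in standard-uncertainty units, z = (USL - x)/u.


u = U / k = 0.934 / 2 = 0.467
margin = |USL - x| = |160.42 - 158.37| = 2.05
z = margin / u = 2.05 / 0.467
z = 4.3897

4.3897


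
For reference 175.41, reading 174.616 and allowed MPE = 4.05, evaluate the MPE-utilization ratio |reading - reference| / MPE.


e = indication - reference = 174.616 - 175.41 = -0.7940
|e| = 0.7940
ratio = |e| / MPE = 0.7940 / 4.05
ratio = 0.1960

0.1960


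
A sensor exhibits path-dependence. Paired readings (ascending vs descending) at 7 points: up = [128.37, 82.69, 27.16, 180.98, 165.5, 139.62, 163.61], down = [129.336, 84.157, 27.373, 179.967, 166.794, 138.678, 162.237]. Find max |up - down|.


|128.37 - 129.336| = 0.9660
|82.69 - 84.157| = 1.4670
|27.16 - 27.373| = 0.2130
|180.98 - 179.967| = 1.0130
|165.5 - 166.794| = 1.2940
|139.62 - 138.678| = 0.9420
|163.61 - 162.237| = 1.3730
hysteresis = max(diffs) = 1.4670

1.4670


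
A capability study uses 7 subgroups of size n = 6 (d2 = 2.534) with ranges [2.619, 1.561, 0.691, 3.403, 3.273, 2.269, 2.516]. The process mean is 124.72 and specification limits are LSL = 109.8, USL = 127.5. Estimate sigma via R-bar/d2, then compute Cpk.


R_bar = (2.619 + 1.561 + 0.691 + 3.403 + 3.273 + 2.269 + 2.516) / 7 = 2.3331429
sigma = R_bar / d2 = 2.3331429 / 2.534 = 0.92073516
Cp = (USL - LSL)/(6*sigma) = (127.5 - 109.8)/(6*0.92073516) = 3.2040
Cpu = (127.5 - 124.72)/(3*0.92073516) = 1.0064
Cpl = (124.72 - 109.8)/(3*0.92073516) = 5.4015
Cpk = min(Cpu, Cpl) = 1.0064

1.0064


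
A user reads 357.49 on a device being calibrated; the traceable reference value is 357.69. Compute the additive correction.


Correction = standard - reading
= 357.69 - 357.49
= 0.2000

0.2000


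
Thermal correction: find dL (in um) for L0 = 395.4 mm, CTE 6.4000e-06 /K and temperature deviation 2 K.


dL = L * alpha * dT
= 395.4 * 6.4000e-06 * 2
= 0.0050611 mm
dL_um = 0.0050611 * 1000 = 5.0611 um

5.0611


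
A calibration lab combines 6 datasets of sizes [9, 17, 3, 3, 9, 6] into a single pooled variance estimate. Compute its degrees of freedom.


nu = sum_i (n_i - 1)
nu = ((9 - 1) + (17 - 1) + (3 - 1) + (3 - 1) + (9 - 1) + (6 - 1))
nu = 8 + 16 + 2 + 2 + 8 + 5
nu = 41

41


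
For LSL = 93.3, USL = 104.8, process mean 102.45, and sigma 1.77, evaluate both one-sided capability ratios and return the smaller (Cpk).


Cpu = (USL - mean) / (3*sigma) = (104.8 - 102.45) / (3*1.77) = 0.4426
Cpl = (mean - LSL) / (3*sigma) = (102.45 - 93.3) / (3*1.77) = 1.7232
Cpk = min(Cpu, Cpl) = 0.4426

0.4426


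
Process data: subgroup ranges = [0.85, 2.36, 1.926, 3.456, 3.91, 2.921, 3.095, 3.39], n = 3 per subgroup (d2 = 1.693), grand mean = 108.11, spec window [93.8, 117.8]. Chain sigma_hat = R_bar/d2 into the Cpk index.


R_bar = (0.85 + 2.36 + 1.926 + 3.456 + 3.91 + 2.921 + 3.095 + 3.39) / 8 = 2.7385
sigma = R_bar / d2 = 2.7385 / 1.693 = 1.6175428
Cp = (USL - LSL)/(6*sigma) = (117.8 - 93.8)/(6*1.6175428) = 2.4729
Cpu = (117.8 - 108.11)/(3*1.6175428) = 1.9969
Cpl = (108.11 - 93.8)/(3*1.6175428) = 2.9489
Cpk = min(Cpu, Cpl) = 1.9969

1.9969


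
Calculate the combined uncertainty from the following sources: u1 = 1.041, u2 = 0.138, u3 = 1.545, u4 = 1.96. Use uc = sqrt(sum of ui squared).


uc = sqrt(1.041^2 + 0.138^2 + 1.545^2 + 1.96^2)
uc = sqrt(7.33135)
uc = 2.7076

2.7076


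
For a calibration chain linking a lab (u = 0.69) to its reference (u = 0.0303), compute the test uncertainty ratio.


TUR = u_lab / u_ref
= 0.69 / 0.0303
= 22.7723

22.7723


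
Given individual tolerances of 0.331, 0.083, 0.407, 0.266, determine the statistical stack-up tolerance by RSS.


RSS = sqrt(0.331^2 + 0.083^2 + 0.407^2 + 0.266^2)
= sqrt(0.352855)
= 0.5940

0.5940


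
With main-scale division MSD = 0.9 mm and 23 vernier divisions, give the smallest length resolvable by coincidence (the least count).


LC = MSD / n_div
= 0.9 / 23
= 0.0391

0.0391


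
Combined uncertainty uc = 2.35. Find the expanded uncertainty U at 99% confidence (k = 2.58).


U = k * uc
U = 2.58 * 2.35
U = 6.0630

6.0630


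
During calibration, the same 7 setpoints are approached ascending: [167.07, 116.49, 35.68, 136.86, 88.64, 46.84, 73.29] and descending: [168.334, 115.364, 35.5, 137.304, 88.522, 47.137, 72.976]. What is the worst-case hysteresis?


|167.07 - 168.334| = 1.2640
|116.49 - 115.364| = 1.1260
|35.68 - 35.5| = 0.1800
|136.86 - 137.304| = 0.4440
|88.64 - 88.522| = 0.1180
|46.84 - 47.137| = 0.2970
|73.29 - 72.976| = 0.3140
hysteresis = max(diffs) = 1.2640

1.2640


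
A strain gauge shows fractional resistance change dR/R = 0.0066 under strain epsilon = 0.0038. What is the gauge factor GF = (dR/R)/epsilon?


GF = (dR/R) / epsilon
= 0.0066 / 0.0038
= 1.7368

1.7368


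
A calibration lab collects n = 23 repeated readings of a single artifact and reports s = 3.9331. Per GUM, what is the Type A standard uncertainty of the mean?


u_A = s / sqrt(n)
u_A = 3.9331 / sqrt(23)
u_A = 3.9331 / 4.7958315
u_A = 0.8201

0.8201


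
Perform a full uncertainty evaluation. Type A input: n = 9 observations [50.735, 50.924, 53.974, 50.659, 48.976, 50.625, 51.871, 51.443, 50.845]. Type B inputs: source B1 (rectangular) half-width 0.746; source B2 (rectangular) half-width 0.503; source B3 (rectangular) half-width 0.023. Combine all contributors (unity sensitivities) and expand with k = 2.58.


mean = (50.735 + 50.924 + 53.974 + 50.659 + 48.976 + 50.625 + 51.871 + 51.443 + 50.845) / 9 = 51.11688889
s = sqrt(sum((x - mean)^2)/(n-1)) = 1.3290084
u_A = s / sqrt(n) = 1.3290084 / sqrt(9) = 0.4430028
u_B1 = 0.746 / sqrt(3) = 0.4307033
u_B2 = 0.503 / sqrt(3) = 0.29040719
u_B3 = 0.023 / sqrt(3) = 0.013279056
uc = sqrt(0.4430028^2 + 0.4307033^2 + 0.29040719^2 + 0.013279056^2) = 0.68283928
U = k * uc = 2.58 * 0.68283928
U = 1.7617

1.7617


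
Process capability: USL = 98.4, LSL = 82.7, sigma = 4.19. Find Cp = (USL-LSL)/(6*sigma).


Cp = (USL - LSL) / (6 * sigma)
= (98.4 - 82.7) / (6 * 4.19)
= 15.7000 / 25.1400
= 0.6245

0.6245


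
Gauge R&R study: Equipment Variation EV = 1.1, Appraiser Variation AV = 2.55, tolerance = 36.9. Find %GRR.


GRR = sqrt(EV^2 + AV^2) = sqrt(1.1^2 + 2.55^2) = 2.7771388
%GRR = GRR / tol * 100 = 2.7771388 / 36.9 * 100
%GRR = 7.5261

7.5261


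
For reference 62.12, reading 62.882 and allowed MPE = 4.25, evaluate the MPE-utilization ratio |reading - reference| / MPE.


e = indication - reference = 62.882 - 62.12 = 0.7620
|e| = 0.7620
ratio = |e| / MPE = 0.7620 / 4.25
ratio = 0.1793

0.1793


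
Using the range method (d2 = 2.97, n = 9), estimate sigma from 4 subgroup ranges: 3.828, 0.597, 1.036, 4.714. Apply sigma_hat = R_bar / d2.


R_bar = (3.828 + 0.597 + 1.036 + 4.714) / 4
R_bar = 10.175 / 4 = 2.54375
sigma_hat = R_bar / d2 = 2.54375 / 2.97 = 0.8565

0.8565


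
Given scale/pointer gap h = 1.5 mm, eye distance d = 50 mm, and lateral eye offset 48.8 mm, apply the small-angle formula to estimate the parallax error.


error = h * offset / d
= 1.5 * 48.8 / 50
= 1.4640

1.4640


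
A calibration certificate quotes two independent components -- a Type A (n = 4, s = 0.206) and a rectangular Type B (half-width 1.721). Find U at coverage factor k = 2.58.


u_A = s / sqrt(n) = 0.206 / sqrt(4) = 0.103
u_B = half_width / sqrt(3) = 1.721 / sqrt(3) = 0.99361981
uc = sqrt(u_A^2 + u_B^2) = sqrt(0.103^2 + 0.99361981^2) = 0.99894411
U = k * uc = 2.58 * 0.99894411
U = 2.5773

2.5773


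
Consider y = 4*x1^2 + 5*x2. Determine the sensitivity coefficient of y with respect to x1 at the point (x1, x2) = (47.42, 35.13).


y = 4*x1^2 + 5*x2
dy/dx1 = 2*4*x1
Evaluate at x1 = 47.42: c1 = 8 * 47.42
c1 = 379.3600

379.3600


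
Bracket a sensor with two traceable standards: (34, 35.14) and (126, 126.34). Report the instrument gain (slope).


slope = (y2 - y1) / (x2 - x1)
= (126.34 - 35.14) / (126 - 34)
= 91.2000 / 92
= 0.9913

0.9913


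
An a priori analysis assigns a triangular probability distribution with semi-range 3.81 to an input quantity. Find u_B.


u_B = half_width / sqrt(6)
u_B = 3.81 / 2.4494897
u_B = 1.5554

1.5554


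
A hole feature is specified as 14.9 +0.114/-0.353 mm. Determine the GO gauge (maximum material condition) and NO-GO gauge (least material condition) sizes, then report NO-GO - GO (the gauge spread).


GO = nominal - lower_tol (smallest hole = maximum material condition)
GO = 14.9 - 0.353 = 14.547
NO-GO = nominal + upper_tol (largest hole = least material condition)
NO-GO = 14.9 + 0.114 = 15.014
spread = NO-GO - GO = 15.014 - 14.547 = 0.4670

0.4670


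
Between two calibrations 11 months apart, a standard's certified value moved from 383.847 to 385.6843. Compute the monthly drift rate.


rate = (v2 - v1) / months
= (385.6843 - 383.847) / 11
= 1.8373 / 11
= 0.1670

0.1670


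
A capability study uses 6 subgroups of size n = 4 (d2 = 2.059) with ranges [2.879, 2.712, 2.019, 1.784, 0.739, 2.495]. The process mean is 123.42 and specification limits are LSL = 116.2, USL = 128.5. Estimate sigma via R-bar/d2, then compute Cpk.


R_bar = (2.879 + 2.712 + 2.019 + 1.784 + 0.739 + 2.495) / 6 = 2.1046667
sigma = R_bar / d2 = 2.1046667 / 2.059 = 1.0221791
Cp = (USL - LSL)/(6*sigma) = (128.5 - 116.2)/(6*1.0221791) = 2.0055
Cpu = (128.5 - 123.42)/(3*1.0221791) = 1.6566
Cpl = (123.42 - 116.2)/(3*1.0221791) = 2.3544
Cpk = min(Cpu, Cpl) = 1.6566

1.6566


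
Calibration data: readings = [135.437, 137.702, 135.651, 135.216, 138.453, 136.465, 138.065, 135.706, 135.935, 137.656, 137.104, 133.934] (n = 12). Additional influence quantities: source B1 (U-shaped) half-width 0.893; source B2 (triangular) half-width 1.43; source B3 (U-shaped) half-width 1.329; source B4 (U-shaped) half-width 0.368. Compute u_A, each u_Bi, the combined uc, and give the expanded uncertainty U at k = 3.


mean = (135.437 + 137.702 + 135.651 + 135.216 + 138.453 + 136.465 + 138.065 + 135.706 + 135.935 + 137.656 + 137.104 + 133.934) / 12 = 136.4436667
s = sqrt(sum((x - mean)^2)/(n-1)) = 1.3620164
u_A = s / sqrt(n) = 1.3620164 / sqrt(12) = 0.39318027
u_B1 = 0.893 / sqrt(2) = 0.63144636
u_B2 = 1.43 / sqrt(6) = 0.58379506
u_B3 = 1.329 / sqrt(2) = 0.93974491
u_B4 = 0.368 / sqrt(2) = 0.2602153
uc = sqrt(0.39318027^2 + 0.63144636^2 + 0.58379506^2 + 0.93974491^2 + 0.2602153^2) = 1.3582947
U = k * uc = 3 * 1.3582947
U = 4.0749

4.0749


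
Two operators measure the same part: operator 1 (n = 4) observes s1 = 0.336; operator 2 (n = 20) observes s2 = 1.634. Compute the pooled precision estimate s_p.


s_p = sqrt(((n1-1)*s1^2 + (n2-1)*s2^2) / (n1+n2-2))
numerator = (4-1)*0.336^2 + (20-1)*1.634^2 = 0.338688 + 50.729164 = 51.067852
denominator = 4 + 20 - 2 = 22
s_p^2 = 51.067852 / 22 = 2.321266
s_p = sqrt(2.321266) = 1.5236

1.5236


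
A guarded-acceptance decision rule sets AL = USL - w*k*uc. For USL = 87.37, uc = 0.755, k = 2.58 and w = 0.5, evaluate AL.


U = k * uc = 2.58 * 0.755 = 1.9479
guard band g = w * U = 0.5 * 1.9479 = 0.97395
AL = USL - g = 87.37 - 0.97395
AL = 86.3961

86.3961


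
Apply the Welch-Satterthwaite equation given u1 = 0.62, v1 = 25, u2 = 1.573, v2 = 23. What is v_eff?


uc = sqrt(u1^2 + u2^2) = sqrt(0.62^2 + 1.573^2) = 1.6907776
v_eff = uc^4 / (u1^4/v1 + u2^4/v2)
= 1.6907776^4 / (0.62^4/25 + 1.573^4/23)
= 8.1723309 / 0.27209766
v_eff = 30.0346

30.0346


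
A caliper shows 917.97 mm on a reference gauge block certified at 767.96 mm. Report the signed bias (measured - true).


Systematic error = measured - true
= 917.97 - 767.96
= 150.0100

150.0100


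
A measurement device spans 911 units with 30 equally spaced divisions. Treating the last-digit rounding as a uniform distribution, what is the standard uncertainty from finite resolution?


resolution = range / divisions
resolution = 911 / 30 = 30.366667
u_res = resolution / (2*sqrt(3))
u_res = 30.366667 / 3.4641016
u_res = 8.7661

8.7661


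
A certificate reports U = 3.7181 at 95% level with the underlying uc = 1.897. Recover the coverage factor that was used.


k = U / uc
k = 3.7181 / 1.897
k = 1.96

1.96


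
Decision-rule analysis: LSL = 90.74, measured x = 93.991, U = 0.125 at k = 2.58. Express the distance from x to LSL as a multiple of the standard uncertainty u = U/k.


u = U / k = 0.125 / 2.58 = 0.048449612
margin = |LSL - x| = |90.74 - 93.991| = 3.251
z = margin / u = 3.251 / 0.048449612
z = 67.1006

67.1006


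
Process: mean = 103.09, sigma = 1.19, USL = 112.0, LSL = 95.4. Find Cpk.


Cpu = (USL - mean) / (3*sigma) = (112.0 - 103.09) / (3*1.19) = 2.4958
Cpl = (mean - LSL) / (3*sigma) = (103.09 - 95.4) / (3*1.19) = 2.1541
Cpk = min(Cpu, Cpl) = 2.1541

2.1541


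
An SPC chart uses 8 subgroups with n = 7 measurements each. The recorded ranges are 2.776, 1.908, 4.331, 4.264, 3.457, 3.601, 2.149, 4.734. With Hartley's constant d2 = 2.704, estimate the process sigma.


R_bar = (2.776 + 1.908 + 4.331 + 4.264 + 3.457 + 3.601 + 2.149 + 4.734) / 8
R_bar = 27.22 / 8 = 3.4025
sigma_hat = R_bar / d2 = 3.4025 / 2.704 = 1.2583

1.2583


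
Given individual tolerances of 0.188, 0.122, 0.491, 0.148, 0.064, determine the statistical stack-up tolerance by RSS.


RSS = sqrt(0.188^2 + 0.122^2 + 0.491^2 + 0.148^2 + 0.064^2)
= sqrt(0.317309)
= 0.5633

0.5633


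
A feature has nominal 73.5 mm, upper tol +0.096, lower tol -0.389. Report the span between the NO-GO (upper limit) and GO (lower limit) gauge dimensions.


GO = nominal - lower_tol (smallest hole = maximum material condition)
GO = 73.5 - 0.389 = 73.111
NO-GO = nominal + upper_tol (largest hole = least material condition)
NO-GO = 73.5 + 0.096 = 73.596
spread = NO-GO - GO = 73.596 - 73.111 = 0.4850

0.4850


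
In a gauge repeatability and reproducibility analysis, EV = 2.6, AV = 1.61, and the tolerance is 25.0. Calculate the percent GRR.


GRR = sqrt(EV^2 + AV^2) = sqrt(2.6^2 + 1.61^2) = 3.0581203
%GRR = GRR / tol * 100 = 3.0581203 / 25.0 * 100
%GRR = 12.2325

12.2325


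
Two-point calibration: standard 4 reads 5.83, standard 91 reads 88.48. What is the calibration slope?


slope = (y2 - y1) / (x2 - x1)
= (88.48 - 5.83) / (91 - 4)
= 82.6500 / 87
= 0.9500

0.9500


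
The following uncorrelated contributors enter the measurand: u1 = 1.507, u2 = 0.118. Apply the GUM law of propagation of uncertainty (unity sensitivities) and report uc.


uc = sqrt(1.507^2 + 0.118^2)
uc = sqrt(2.284973)
uc = 1.5116

1.5116


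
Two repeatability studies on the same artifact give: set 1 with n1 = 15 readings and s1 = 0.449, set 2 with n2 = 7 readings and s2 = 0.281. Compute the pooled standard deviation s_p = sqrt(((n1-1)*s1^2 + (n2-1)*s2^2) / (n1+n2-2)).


s_p = sqrt(((n1-1)*s1^2 + (n2-1)*s2^2) / (n1+n2-2))
numerator = (15-1)*0.449^2 + (7-1)*0.281^2 = 2.822414 + 0.473766 = 3.29618
denominator = 15 + 7 - 2 = 20
s_p^2 = 3.29618 / 20 = 0.164809
s_p = sqrt(0.164809) = 0.4060

0.4060


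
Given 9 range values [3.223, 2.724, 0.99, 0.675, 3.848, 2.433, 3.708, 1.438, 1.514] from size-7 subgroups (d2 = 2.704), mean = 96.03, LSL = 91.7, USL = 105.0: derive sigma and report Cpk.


R_bar = (3.223 + 2.724 + 0.99 + 0.675 + 3.848 + 2.433 + 3.708 + 1.438 + 1.514) / 9 = 2.2836667
sigma = R_bar / d2 = 2.2836667 / 2.704 = 0.84455129
Cp = (USL - LSL)/(6*sigma) = (105.0 - 91.7)/(6*0.84455129) = 2.6247
Cpu = (105.0 - 96.03)/(3*0.84455129) = 3.5403
Cpl = (96.03 - 91.7)/(3*0.84455129) = 1.7090
Cpk = min(Cpu, Cpl) = 1.7090

1.7090


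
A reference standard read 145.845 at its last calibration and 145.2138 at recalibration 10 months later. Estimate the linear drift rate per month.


rate = (v2 - v1) / months
= (145.2138 - 145.845) / 10
= -0.6312 / 10
= -0.0631

-0.0631


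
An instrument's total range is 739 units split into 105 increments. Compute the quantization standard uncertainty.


resolution = range / divisions
resolution = 739 / 105 = 7.0380952
u_res = resolution / (2*sqrt(3))
u_res = 7.0380952 / 3.4641016
u_res = 2.0317

2.0317


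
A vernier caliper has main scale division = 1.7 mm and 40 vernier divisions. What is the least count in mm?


LC = MSD / n_div
= 1.7 / 40
= 0.0425

0.0425


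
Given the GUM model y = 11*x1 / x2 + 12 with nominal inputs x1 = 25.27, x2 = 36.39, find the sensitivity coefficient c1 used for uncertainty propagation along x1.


y = 11*x1 / x2 + 12
dy/dx1 = 11/x2
Evaluate at x2 = 36.39: c1 = 11 / 36.39
c1 = 0.3023

0.3023


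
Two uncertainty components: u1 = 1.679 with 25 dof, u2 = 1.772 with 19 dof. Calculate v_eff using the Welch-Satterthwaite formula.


uc = sqrt(u1^2 + u2^2) = sqrt(1.679^2 + 1.772^2) = 2.4411114
v_eff = uc^4 / (u1^4/v1 + u2^4/v2)
= 2.4411114^4 / (1.679^4/25 + 1.772^4/19)
= 35.509977 / 0.83680071
v_eff = 42.4354

42.4354


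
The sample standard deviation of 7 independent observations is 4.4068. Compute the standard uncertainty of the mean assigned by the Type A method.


u_A = s / sqrt(n)
u_A = 4.4068 / sqrt(7)
u_A = 4.4068 / 2.6457513
u_A = 1.6656

1.6656


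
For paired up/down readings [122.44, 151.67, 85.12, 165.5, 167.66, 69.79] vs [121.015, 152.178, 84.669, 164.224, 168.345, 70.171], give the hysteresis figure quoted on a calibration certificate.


|122.44 - 121.015| = 1.4250
|151.67 - 152.178| = 0.5080
|85.12 - 84.669| = 0.4510
|165.5 - 164.224| = 1.2760
|167.66 - 168.345| = 0.6850
|69.79 - 70.171| = 0.3810
hysteresis = max(diffs) = 1.4250

1.4250


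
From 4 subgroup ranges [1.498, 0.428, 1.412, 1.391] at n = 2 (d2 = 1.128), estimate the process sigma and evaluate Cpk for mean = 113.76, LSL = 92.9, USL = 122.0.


R_bar = (1.498 + 0.428 + 1.412 + 1.391) / 4 = 1.18225
sigma = R_bar / d2 = 1.18225 / 1.128 = 1.048094
Cp = (USL - LSL)/(6*sigma) = (122.0 - 92.9)/(6*1.048094) = 4.6274
Cpu = (122.0 - 113.76)/(3*1.048094) = 2.6206
Cpl = (113.76 - 92.9)/(3*1.048094) = 6.6343
Cpk = min(Cpu, Cpl) = 2.6206

2.6206


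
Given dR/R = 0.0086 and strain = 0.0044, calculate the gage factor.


GF = (dR/R) / epsilon
= 0.0086 / 0.0044
= 1.9545

1.9545


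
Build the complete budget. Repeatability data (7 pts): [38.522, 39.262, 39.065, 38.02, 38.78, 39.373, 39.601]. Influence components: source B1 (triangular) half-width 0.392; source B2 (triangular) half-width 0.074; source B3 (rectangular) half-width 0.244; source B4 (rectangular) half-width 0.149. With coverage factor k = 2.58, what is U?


mean = (38.522 + 39.262 + 39.065 + 38.02 + 38.78 + 39.373 + 39.601) / 7 = 38.94614286
s = sqrt(sum((x - mean)^2)/(n-1)) = 0.54622627
u_A = s / sqrt(n) = 0.54622627 / sqrt(7) = 0.20645412
u_B1 = 0.392 / sqrt(6) = 0.16003333
u_B2 = 0.074 / sqrt(6) = 0.030210373
u_B3 = 0.244 / sqrt(3) = 0.14087347
u_B4 = 0.149 / sqrt(3) = 0.08602519
uc = sqrt(0.20645412^2 + 0.16003333^2 + 0.030210373^2 + 0.14087347^2 + 0.08602519^2) = 0.3104711
U = k * uc = 2.58 * 0.3104711
U = 0.8010

0.8010


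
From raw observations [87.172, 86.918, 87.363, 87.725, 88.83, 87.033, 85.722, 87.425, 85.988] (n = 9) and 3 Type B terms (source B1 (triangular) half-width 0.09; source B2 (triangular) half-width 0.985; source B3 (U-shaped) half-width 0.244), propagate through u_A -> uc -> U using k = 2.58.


mean = (87.172 + 86.918 + 87.363 + 87.725 + 88.83 + 87.033 + 85.722 + 87.425 + 85.988) / 9 = 87.13066667
s = sqrt(sum((x - mean)^2)/(n-1)) = 0.91706597
u_A = s / sqrt(n) = 0.91706597 / sqrt(9) = 0.30568866
u_B1 = 0.09 / sqrt(6) = 0.036742346
u_B2 = 0.985 / sqrt(6) = 0.40212457
u_B3 = 0.244 / sqrt(2) = 0.17253405
uc = sqrt(0.30568866^2 + 0.036742346^2 + 0.40212457^2 + 0.17253405^2) = 0.53503993
U = k * uc = 2.58 * 0.53503993
U = 1.3804

1.3804


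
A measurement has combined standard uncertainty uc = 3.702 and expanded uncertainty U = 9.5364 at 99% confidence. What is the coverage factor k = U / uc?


k = U / uc
k = 9.5364 / 3.702
k = 2.576

2.576


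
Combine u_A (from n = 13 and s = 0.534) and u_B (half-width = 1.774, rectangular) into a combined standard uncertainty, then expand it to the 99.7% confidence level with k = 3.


u_A = s / sqrt(n) = 0.534 / sqrt(13) = 0.14810495
u_B = half_width / sqrt(3) = 1.774 / sqrt(3) = 1.0242194
uc = sqrt(u_A^2 + u_B^2) = sqrt(0.14810495^2 + 1.0242194^2) = 1.0348722
U = k * uc = 3 * 1.0348722
U = 3.1046

3.1046


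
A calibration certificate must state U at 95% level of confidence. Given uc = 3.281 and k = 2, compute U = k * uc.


U = k * uc
U = 2 * 3.281
U = 6.5620

6.5620


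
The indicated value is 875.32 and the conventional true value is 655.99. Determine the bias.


Systematic error = measured - true
= 875.32 - 655.99
= 219.3300

219.3300


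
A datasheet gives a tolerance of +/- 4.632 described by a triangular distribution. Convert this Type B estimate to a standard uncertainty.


u_B = half_width / sqrt(6)
u_B = 4.632 / 2.4494897
u_B = 1.8910

1.8910


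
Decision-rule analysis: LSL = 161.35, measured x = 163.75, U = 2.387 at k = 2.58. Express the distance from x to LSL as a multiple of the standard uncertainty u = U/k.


u = U / k = 2.387 / 2.58 = 0.9251938
margin = |LSL - x| = |161.35 - 163.75| = 2.4
z = margin / u = 2.4 / 0.9251938
z = 2.5941

2.5941


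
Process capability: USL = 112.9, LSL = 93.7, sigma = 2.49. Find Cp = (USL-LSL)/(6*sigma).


Cp = (USL - LSL) / (6 * sigma)
= (112.9 - 93.7) / (6 * 2.49)
= 19.2000 / 14.9400
= 1.2851

1.2851


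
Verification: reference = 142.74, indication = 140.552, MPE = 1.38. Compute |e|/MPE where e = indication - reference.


e = indication - reference = 140.552 - 142.74 = -2.1880
|e| = 2.1880
ratio = |e| / MPE = 2.1880 / 1.38
ratio = 1.5855

1.5855


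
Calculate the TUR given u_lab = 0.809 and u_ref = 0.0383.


TUR = u_lab / u_ref
= 0.809 / 0.0383
= 21.1227

21.1227


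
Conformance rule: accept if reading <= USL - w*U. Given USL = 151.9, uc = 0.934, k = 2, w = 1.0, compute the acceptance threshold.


U = k * uc = 2 * 0.934 = 1.868
guard band g = w * U = 1.0 * 1.868 = 1.868
AL = USL - g = 151.9 - 1.868
AL = 150.0320

150.0320


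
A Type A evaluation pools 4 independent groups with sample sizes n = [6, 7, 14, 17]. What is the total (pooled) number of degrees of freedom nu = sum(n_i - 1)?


nu = sum_i (n_i - 1)
nu = ((6 - 1) + (7 - 1) + (14 - 1) + (17 - 1))
nu = 5 + 6 + 13 + 16
nu = 40

40


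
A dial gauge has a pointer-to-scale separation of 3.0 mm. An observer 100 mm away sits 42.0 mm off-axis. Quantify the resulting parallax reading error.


error = h * offset / d
= 3.0 * 42.0 / 100
= 1.2600

1.2600


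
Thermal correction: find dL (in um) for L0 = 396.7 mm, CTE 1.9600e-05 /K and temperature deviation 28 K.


dL = L * alpha * dT
= 396.7 * 1.9600e-05 * 28
= 0.2177090 mm
dL_um = 0.2177090 * 1000 = 217.7090 um

217.7090


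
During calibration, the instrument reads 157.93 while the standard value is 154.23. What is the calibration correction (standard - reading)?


Correction = standard - reading
= 154.23 - 157.93
= -3.7000

-3.7000


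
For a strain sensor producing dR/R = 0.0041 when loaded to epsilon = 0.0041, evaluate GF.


GF = (dR/R) / epsilon
= 0.0041 / 0.0041
= 1.0000

1.0000


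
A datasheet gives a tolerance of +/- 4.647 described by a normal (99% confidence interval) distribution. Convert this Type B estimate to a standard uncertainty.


u_B = half_width / 2.576
u_B = 4.647 / 2.576
u_B = 1.8040

1.8040


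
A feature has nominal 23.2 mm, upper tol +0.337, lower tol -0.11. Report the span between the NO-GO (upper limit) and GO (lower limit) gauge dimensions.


GO = nominal - lower_tol (smallest hole = maximum material condition)
GO = 23.2 - 0.11 = 23.09
NO-GO = nominal + upper_tol (largest hole = least material condition)
NO-GO = 23.2 + 0.337 = 23.537
spread = NO-GO - GO = 23.537 - 23.09 = 0.4470

0.4470


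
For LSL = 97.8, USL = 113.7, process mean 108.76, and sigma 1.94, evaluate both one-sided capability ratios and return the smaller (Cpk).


Cpu = (USL - mean) / (3*sigma) = (113.7 - 108.76) / (3*1.94) = 0.8488
Cpl = (mean - LSL) / (3*sigma) = (108.76 - 97.8) / (3*1.94) = 1.8832
Cpk = min(Cpu, Cpl) = 0.8488

0.8488


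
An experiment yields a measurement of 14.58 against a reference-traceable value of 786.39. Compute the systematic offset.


Systematic error = measured - true
= 14.58 - 786.39
= -771.8100

-771.8100


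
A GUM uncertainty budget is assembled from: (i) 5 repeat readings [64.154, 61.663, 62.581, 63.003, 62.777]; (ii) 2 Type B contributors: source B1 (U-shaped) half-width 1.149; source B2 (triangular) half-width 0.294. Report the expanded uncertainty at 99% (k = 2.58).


mean = (64.154 + 61.663 + 62.581 + 63.003 + 62.777) / 5 = 62.8356
s = sqrt(sum((x - mean)^2)/(n-1)) = 0.8957465
u_A = s / sqrt(n) = 0.8957465 / sqrt(5) = 0.40059001
u_B1 = 1.149 / sqrt(2) = 0.81246569
u_B2 = 0.294 / sqrt(6) = 0.120025
uc = sqrt(0.40059001^2 + 0.81246569^2 + 0.120025^2) = 0.91377177
U = k * uc = 2.58 * 0.91377177
U = 2.3575

2.3575


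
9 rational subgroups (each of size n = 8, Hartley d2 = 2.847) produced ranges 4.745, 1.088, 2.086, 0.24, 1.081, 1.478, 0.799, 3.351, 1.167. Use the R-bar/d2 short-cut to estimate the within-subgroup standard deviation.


R_bar = (4.745 + 1.088 + 2.086 + 0.24 + 1.081 + 1.478 + 0.799 + 3.351 + 1.167) / 9
R_bar = 16.035 / 9 = 1.7816667
sigma_hat = R_bar / d2 = 1.7816667 / 2.847 = 0.6258

0.6258


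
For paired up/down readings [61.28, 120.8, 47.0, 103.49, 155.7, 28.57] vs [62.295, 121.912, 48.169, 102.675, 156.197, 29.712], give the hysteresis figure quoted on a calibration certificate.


|61.28 - 62.295| = 1.0150
|120.8 - 121.912| = 1.1120
|47.0 - 48.169| = 1.1690
|103.49 - 102.675| = 0.8150
|155.7 - 156.197| = 0.4970
|28.57 - 29.712| = 1.1420
hysteresis = max(diffs) = 1.1690

1.1690


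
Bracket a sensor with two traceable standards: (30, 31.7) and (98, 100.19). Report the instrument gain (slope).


slope = (y2 - y1) / (x2 - x1)
= (100.19 - 31.7) / (98 - 30)
= 68.4900 / 68
= 1.0072

1.0072


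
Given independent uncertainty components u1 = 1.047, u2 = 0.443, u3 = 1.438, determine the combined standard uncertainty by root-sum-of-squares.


uc = sqrt(1.047^2 + 0.443^2 + 1.438^2)
uc = sqrt(3.360302)
uc = 1.8331

1.8331


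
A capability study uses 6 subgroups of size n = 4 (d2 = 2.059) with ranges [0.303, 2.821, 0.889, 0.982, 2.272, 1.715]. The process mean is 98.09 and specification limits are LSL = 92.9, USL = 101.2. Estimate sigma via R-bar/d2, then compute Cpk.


R_bar = (0.303 + 2.821 + 0.889 + 0.982 + 2.272 + 1.715) / 6 = 1.497
sigma = R_bar / d2 = 1.497 / 2.059 = 0.72705197
Cp = (USL - LSL)/(6*sigma) = (101.2 - 92.9)/(6*0.72705197) = 1.9027
Cpu = (101.2 - 98.09)/(3*0.72705197) = 1.4258
Cpl = (98.09 - 92.9)/(3*0.72705197) = 2.3795
Cpk = min(Cpu, Cpl) = 1.4258

1.4258


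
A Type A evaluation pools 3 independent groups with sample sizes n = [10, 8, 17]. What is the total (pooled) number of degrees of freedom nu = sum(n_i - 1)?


nu = sum_i (n_i - 1)
nu = ((10 - 1) + (8 - 1) + (17 - 1))
nu = 9 + 7 + 16
nu = 32

32


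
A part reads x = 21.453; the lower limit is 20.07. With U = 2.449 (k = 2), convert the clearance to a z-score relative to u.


u = U / k = 2.449 / 2 = 1.2245
margin = |LSL - x| = |20.07 - 21.453| = 1.383
z = margin / u = 1.383 / 1.2245
z = 1.1294

1.1294


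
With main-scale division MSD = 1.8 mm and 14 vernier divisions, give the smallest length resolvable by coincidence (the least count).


LC = MSD / n_div
= 1.8 / 14
= 0.1286

0.1286


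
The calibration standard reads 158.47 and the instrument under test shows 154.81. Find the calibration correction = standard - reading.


Correction = standard - reading
= 158.47 - 154.81
= 3.6600

3.6600


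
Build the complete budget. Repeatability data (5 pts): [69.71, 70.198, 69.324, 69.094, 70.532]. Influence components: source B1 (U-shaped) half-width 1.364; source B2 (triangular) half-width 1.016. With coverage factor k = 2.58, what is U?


mean = (69.71 + 70.198 + 69.324 + 69.094 + 70.532) / 5 = 69.7716
s = sqrt(sum((x - mean)^2)/(n-1)) = 0.5965122
u_A = s / sqrt(n) = 0.5965122 / sqrt(5) = 0.26676837
u_B1 = 1.364 / sqrt(2) = 0.96449365
u_B2 = 1.016 / sqrt(6) = 0.41478026
uc = sqrt(0.26676837^2 + 0.96449365^2 + 0.41478026^2) = 1.0832618
U = k * uc = 2.58 * 1.0832618
U = 2.7948

2.7948


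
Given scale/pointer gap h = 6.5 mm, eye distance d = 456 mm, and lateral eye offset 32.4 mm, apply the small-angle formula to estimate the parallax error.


error = h * offset / d
= 6.5 * 32.4 / 456
= 0.4618

0.4618


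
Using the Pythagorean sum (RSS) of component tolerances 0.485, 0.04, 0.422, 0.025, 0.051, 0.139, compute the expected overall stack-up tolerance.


RSS = sqrt(0.485^2 + 0.04^2 + 0.422^2 + 0.025^2 + 0.051^2 + 0.139^2)
= sqrt(0.437456)
= 0.6614

0.6614


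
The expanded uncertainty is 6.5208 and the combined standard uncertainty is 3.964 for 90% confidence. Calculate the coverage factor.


k = U / uc
k = 6.5208 / 3.964
k = 1.645

1.645


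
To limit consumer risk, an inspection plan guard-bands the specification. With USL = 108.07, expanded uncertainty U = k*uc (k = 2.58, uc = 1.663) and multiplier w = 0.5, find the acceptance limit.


U = k * uc = 2.58 * 1.663 = 4.29054
guard band g = w * U = 0.5 * 4.29054 = 2.14527
AL = USL - g = 108.07 - 2.14527
AL = 105.9247

105.9247


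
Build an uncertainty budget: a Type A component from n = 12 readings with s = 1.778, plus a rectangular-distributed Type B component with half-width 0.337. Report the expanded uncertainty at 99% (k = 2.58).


u_A = s / sqrt(n) = 1.778 / sqrt(12) = 0.51326439
u_B = half_width / sqrt(3) = 0.337 / sqrt(3) = 0.19456704
uc = sqrt(u_A^2 + u_B^2) = sqrt(0.51326439^2 + 0.19456704^2) = 0.54890497
U = k * uc = 2.58 * 0.54890497
U = 1.4162

1.4162


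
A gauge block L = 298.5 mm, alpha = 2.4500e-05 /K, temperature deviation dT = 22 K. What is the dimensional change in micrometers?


dL = L * alpha * dT
= 298.5 * 2.4500e-05 * 22
= 0.1608915 mm
dL_um = 0.1608915 * 1000 = 160.8915 um

160.8915
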